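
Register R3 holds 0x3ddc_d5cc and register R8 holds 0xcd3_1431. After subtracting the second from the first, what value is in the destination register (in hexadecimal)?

0x3109c19b

Subtract column by column in base 16:
  c-1 → b
  c-3 → 9
  5-4 → 1
  d-1 → c
  c-3 → 9
  d-d → 0
  d-c → 1
  3-0 → 3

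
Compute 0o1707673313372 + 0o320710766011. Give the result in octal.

0o2230604301403

Add column by column in base 8, right to left:
  2+1 = 3
  7+1 = 0 carry 1
  3+0+1 = 4
  3+6 = 1 carry 1
  1+6+1 = 0 carry 1
  3+7+1 = 3 carry 1
  3+0+1 = 4
  7+1 = 0 carry 1
  6+7+1 = 6 carry 1
  7+0+1 = 0 carry 1
  0+2+1 = 3
  7+3 = 2 carry 1
  1+0+1 = 2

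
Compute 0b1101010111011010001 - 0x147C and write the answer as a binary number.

0x147C = 0b1010001111100 in binary.
Subtract column by column in base 2:
  1-0 → 1
  0-0 → 0
  0-1 → 1 (borrow)
  0-1-1 → 0 (borrow)
  1-1-1 → 1 (borrow)
  0-1-1 → 0 (borrow)
  1-1-1 → 1 (borrow)
  1-0-1 → 0
  0-0 → 0
  1-0 → 1
  1-1 → 0
  1-0 → 1
  0-1 → 1 (borrow)
  1-0-1 → 0
  0-0 → 0
  1-0 → 1
  0-0 → 0
  1-0 → 1
  1-0 → 1

0b1101001101001010101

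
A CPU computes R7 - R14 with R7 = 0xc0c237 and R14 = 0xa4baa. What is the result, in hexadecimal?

0xb6768d

Subtract column by column in base 16:
  7-a → d (borrow)
  3-a-1 → 8 (borrow)
  2-b-1 → 6 (borrow)
  c-4-1 → 7
  0-a → 6 (borrow)
  c-0-1 → b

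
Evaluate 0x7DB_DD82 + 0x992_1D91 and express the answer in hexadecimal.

Add column by column in base 16, right to left:
  2+1 = 3
  8+9 = 1 carry 1
  D+D+1 = B carry 1
  D+1+1 = F
  B+2 = D
  D+9 = 6 carry 1
  7+9+1 = 1 carry 1
  final carry 1

0x116DFB13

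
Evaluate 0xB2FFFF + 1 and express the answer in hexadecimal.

0xB30000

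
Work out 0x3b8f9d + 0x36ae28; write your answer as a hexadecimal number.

Add column by column in base 16, right to left:
  d+8 = 5 carry 1
  9+2+1 = c
  f+e = d carry 1
  8+a+1 = 3 carry 1
  b+6+1 = 2 carry 1
  3+3+1 = 7

0x723dc5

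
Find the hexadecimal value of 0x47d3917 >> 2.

2 bits is not a whole number of base-16 digits; in binary: 100011111010011100100010111 >> 2 = 1000111110100111001000101.

0x11f4e45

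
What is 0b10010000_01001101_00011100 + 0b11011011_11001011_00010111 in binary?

0b1011011000001100000110011

Add column by column in base 2, right to left:
  0+1 = 1
  0+1 = 1
  1+1 = 0 carry 1
  1+0+1 = 0 carry 1
  1+1+1 = 1 carry 1
  0+0+1 = 1
  0+0 = 0
  0+0 = 0
  1+1 = 0 carry 1
  0+1+1 = 0 carry 1
  1+0+1 = 0 carry 1
  1+1+1 = 1 carry 1
  0+0+1 = 1
  0+0 = 0
  1+1 = 0 carry 1
  0+1+1 = 0 carry 1
  0+1+1 = 0 carry 1
  0+1+1 = 0 carry 1
  0+0+1 = 1
  0+1 = 1
  1+1 = 0 carry 1
  0+0+1 = 1
  0+1 = 1
  1+1 = 0 carry 1
  final carry 1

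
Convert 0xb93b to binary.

0b1011100100111011

Expand each hex digit to 4 bits: b=1011 9=1001 3=0011 b=1011.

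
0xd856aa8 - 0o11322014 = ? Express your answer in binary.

0xd856aa8 = 0b1101100001010110101010101000 in binary.
0o11322014 = 0b1001011010010000001100 in binary.
Subtract column by column in base 2:
  0-0 → 0
  0-0 → 0
  0-1 → 1 (borrow)
  1-1-1 → 1 (borrow)
  0-0-1 → 1 (borrow)
  1-0-1 → 0
  0-0 → 0
  1-0 → 1
  0-0 → 0
  1-0 → 1
  0-1 → 1 (borrow)
  1-0-1 → 0
  0-0 → 0
  1-1 → 0
  1-0 → 1
  0-1 → 1 (borrow)
  1-1-1 → 1 (borrow)
  0-0-1 → 1 (borrow)
  1-1-1 → 1 (borrow)
  0-0-1 → 1 (borrow)
  0-0-1 → 1 (borrow)
  0-1-1 → 0 (borrow)
  0-0-1 → 1 (borrow)
  1-0-1 → 0
  1-0 → 1
  0-0 → 0
  1-0 → 1
  1-0 → 1

0b1101010111111100011010011100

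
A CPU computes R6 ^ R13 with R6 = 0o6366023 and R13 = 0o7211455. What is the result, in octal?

0o1177476

XOR each oct digit independently (no carries):
  6^7=1, 3^2=1, 6^1=7, 6^1=7, 0^4=4, 2^5=7, 3^5=6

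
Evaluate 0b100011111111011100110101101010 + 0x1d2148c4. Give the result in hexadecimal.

0b100011111111011100110101101010 = 0x23fdcd6a in hexadecimal.
Add column by column in base 16, right to left:
  a+4 = e
  6+c = 2 carry 1
  d+8+1 = 6 carry 1
  c+4+1 = 1 carry 1
  d+1+1 = f
  f+2 = 1 carry 1
  3+d+1 = 1 carry 1
  2+1+1 = 4

0x411f162e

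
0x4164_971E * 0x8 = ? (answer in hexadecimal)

Multiply each base-16 digit by 8, carrying:
  E×8 = 112 → write 0 carry 7
  1×8+7 = 15 → write F
  7×8 = 56 → write 8 carry 3
  9×8+3 = 75 → write B carry 4
  4×8+4 = 36 → write 4 carry 2
  6×8+2 = 50 → write 2 carry 3
  1×8+3 = 11 → write B
  4×8 = 32 → write 0 carry 2
  remaining carry: 2

0x20B24B8F0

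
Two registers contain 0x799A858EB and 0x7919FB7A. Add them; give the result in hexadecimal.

Add column by column in base 16, right to left:
  B+A = 5 carry 1
  E+7+1 = 6 carry 1
  8+B+1 = 4 carry 1
  5+F+1 = 5 carry 1
  8+9+1 = 2 carry 1
  A+1+1 = C
  9+9 = 2 carry 1
  9+7+1 = 1 carry 1
  7+0+1 = 8

0x812C25465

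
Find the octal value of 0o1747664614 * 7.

Multiply each base-8 digit by 7, carrying:
  4×7 = 28 → write 4 carry 3
  1×7+3 = 10 → write 2 carry 1
  6×7+1 = 43 → write 3 carry 5
  4×7+5 = 33 → write 1 carry 4
  6×7+4 = 46 → write 6 carry 5
  6×7+5 = 47 → write 7 carry 5
  7×7+5 = 54 → write 6 carry 6
  4×7+6 = 34 → write 2 carry 4
  7×7+4 = 53 → write 5 carry 6
  1×7+6 = 13 → write 5 carry 1
  remaining carry: 1

0o15526761324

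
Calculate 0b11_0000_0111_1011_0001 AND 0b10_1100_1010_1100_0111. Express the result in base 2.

AND bit by bit (1 only where both bits are 1):
  110000011110110001
& 101100101011000111
= 100000001010000001

0b100000001010000001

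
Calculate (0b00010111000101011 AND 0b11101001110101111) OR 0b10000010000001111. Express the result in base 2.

0b10000011000101111

0b00010111000101011 AND 0b11101001110101111 = 0b00000001000101011.
Then OR with 0b10000010000001111.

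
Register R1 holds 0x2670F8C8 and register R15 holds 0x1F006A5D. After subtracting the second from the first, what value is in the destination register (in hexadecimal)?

0x7708E6B

Subtract column by column in base 16:
  8-D → B (borrow)
  C-5-1 → 6
  8-A → E (borrow)
  F-6-1 → 8
  0-0 → 0
  7-0 → 7
  6-F → 7 (borrow)
  2-1-1 → 0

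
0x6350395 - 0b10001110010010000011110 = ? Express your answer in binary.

0x6350395 = 0b110001101010000001110010101 in binary.
Subtract column by column in base 2:
  1-0 → 1
  0-1 → 1 (borrow)
  1-1-1 → 1 (borrow)
  0-1-1 → 0 (borrow)
  1-1-1 → 1 (borrow)
  0-0-1 → 1 (borrow)
  0-0-1 → 1 (borrow)
  1-0-1 → 0
  1-0 → 1
  1-0 → 1
  0-1 → 1 (borrow)
  0-0-1 → 1 (borrow)
  0-0-1 → 1 (borrow)
  0-1-1 → 0 (borrow)
  0-0-1 → 1 (borrow)
  0-0-1 → 1 (borrow)
  1-1-1 → 1 (borrow)
  0-1-1 → 0 (borrow)
  1-1-1 → 1 (borrow)
  0-0-1 → 1 (borrow)
  1-0-1 → 0
  1-0 → 1
  0-1 → 1 (borrow)
  0-0-1 → 1 (borrow)
  0-0-1 → 1 (borrow)
  1-0-1 → 0
  1-0 → 1

0b101111011011101111101110111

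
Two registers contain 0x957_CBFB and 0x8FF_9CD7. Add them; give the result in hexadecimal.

0x125768D2

Add column by column in base 16, right to left:
  B+7 = 2 carry 1
  F+D+1 = D carry 1
  B+C+1 = 8 carry 1
  C+9+1 = 6 carry 1
  7+F+1 = 7 carry 1
  5+F+1 = 5 carry 1
  9+8+1 = 2 carry 1
  final carry 1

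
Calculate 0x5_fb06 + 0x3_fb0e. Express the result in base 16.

0x9f614

Add column by column in base 16, right to left:
  6+e = 4 carry 1
  0+0+1 = 1
  b+b = 6 carry 1
  f+f+1 = f carry 1
  5+3+1 = 9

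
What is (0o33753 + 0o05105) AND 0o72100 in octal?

Add column by column in base 8, right to left:
  3+5 = 0 carry 1
  5+0+1 = 6
  7+1 = 0 carry 1
  3+5+1 = 1 carry 1
  3+0+1 = 4
Sum = 0o41060; now AND with 0o72100:
  4&7=4, 1&2=0, 0&1=0, 6&0=0, 0&0=0

0o40000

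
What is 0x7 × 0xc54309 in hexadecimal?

0x564d53f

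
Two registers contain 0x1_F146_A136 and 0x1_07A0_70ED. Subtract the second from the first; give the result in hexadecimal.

0xE9A63049

Subtract column by column in base 16:
  6-D → 9 (borrow)
  3-E-1 → 4 (borrow)
  1-0-1 → 0
  A-7 → 3
  6-0 → 6
  4-A → A (borrow)
  1-7-1 → 9 (borrow)
  F-0-1 → E
  1-1 → 0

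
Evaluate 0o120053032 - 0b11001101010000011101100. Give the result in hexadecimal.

0xD9B52E

0o120053032 = 0x140561A in hexadecimal.
0b11001101010000011101100 = 0x66A0EC in hexadecimal.
Subtract column by column in base 16:
  A-C → E (borrow)
  1-E-1 → 2 (borrow)
  6-0-1 → 5
  5-A → B (borrow)
  0-6-1 → 9 (borrow)
  4-6-1 → D (borrow)
  1-0-1 → 0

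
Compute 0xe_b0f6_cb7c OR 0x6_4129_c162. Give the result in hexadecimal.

OR each hex digit independently (no carries):
  e|6=e, b|4=f, 0|1=1, f|2=f, 6|9=f, c|c=c, b|1=b, 7|6=7, c|2=e

0xef1ffcb7e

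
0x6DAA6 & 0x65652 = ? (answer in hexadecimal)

0x65202

AND each hex digit independently (no carries):
  6&6=6, D&5=5, A&6=2, A&5=0, 6&2=2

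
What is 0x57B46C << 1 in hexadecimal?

0xAF68D8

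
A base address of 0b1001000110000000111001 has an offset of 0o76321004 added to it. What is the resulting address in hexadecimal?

0x11e023d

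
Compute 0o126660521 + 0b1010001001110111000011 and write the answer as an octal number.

0o140777424

0b1010001001110111000011 = 0o12116703 in octal.
Add column by column in base 8, right to left:
  1+3 = 4
  2+0 = 2
  5+7 = 4 carry 1
  0+6+1 = 7
  6+1 = 7
  6+1 = 7
  6+2 = 0 carry 1
  2+1+1 = 4
  1+0 = 1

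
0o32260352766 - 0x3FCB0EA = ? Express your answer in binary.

0o32260352766 = 0b11010010110000011101010111110110 in binary.
0x3FCB0EA = 0b11111111001011000011101010 in binary.
Subtract column by column in base 2:
  0-0 → 0
  1-1 → 0
  1-0 → 1
  0-1 → 1 (borrow)
  1-0-1 → 0
  1-1 → 0
  1-1 → 0
  1-1 → 0
  1-0 → 1
  0-0 → 0
  1-0 → 1
  0-0 → 0
  1-1 → 0
  0-1 → 1 (borrow)
  1-0-1 → 0
  1-1 → 0
  1-0 → 1
  0-0 → 0
  0-1 → 1 (borrow)
  0-1-1 → 0 (borrow)
  0-1-1 → 0 (borrow)
  0-1-1 → 0 (borrow)
  1-1-1 → 1 (borrow)
  1-1-1 → 1 (borrow)
  0-1-1 → 0 (borrow)
  1-1-1 → 1 (borrow)
  0-0-1 → 1 (borrow)
  0-0-1 → 1 (borrow)
  1-0-1 → 0
  0-0 → 0
  1-0 → 1
  1-0 → 1

0b11001110110001010010010100001100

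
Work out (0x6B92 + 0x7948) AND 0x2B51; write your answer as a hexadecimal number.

Add column by column in base 16, right to left:
  2+8 = A
  9+4 = D
  B+9 = 4 carry 1
  6+7+1 = E
Sum = 0xE4DA; now AND with 0x2B51:
  E&2=2, 4&B=0, D&5=5, A&1=0

0x2050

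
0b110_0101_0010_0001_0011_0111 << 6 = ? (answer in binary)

0b11001010010000100110111000000

Left shift by 6: append 6 zero bits.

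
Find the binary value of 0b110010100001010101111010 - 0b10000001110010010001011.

0b100010010011000011101111

Subtract column by column in base 2:
  0-1 → 1 (borrow)
  1-1-1 → 1 (borrow)
  0-0-1 → 1 (borrow)
  1-1-1 → 1 (borrow)
  1-0-1 → 0
  1-0 → 1
  1-0 → 1
  0-1 → 1 (borrow)
  1-0-1 → 0
  0-0 → 0
  1-1 → 0
  0-0 → 0
  1-0 → 1
  0-1 → 1 (borrow)
  0-1-1 → 0 (borrow)
  0-1-1 → 0 (borrow)
  0-0-1 → 1 (borrow)
  1-0-1 → 0
  0-0 → 0
  1-0 → 1
  0-0 → 0
  0-0 → 0
  1-1 → 0
  1-0 → 1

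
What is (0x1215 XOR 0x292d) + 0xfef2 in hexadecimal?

0x13a2a

First 0x1215 XOR 0x292d = 0x3b38.
Add column by column in base 16, right to left:
  8+2 = a
  3+f = 2 carry 1
  b+e+1 = a carry 1
  3+f+1 = 3 carry 1
  final carry 1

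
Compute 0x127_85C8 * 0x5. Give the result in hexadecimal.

Multiply each base-16 digit by 5, carrying:
  8×5 = 40 → write 8 carry 2
  C×5+2 = 62 → write E carry 3
  5×5+3 = 28 → write C carry 1
  8×5+1 = 41 → write 9 carry 2
  7×5+2 = 37 → write 5 carry 2
  2×5+2 = 12 → write C
  1×5 = 5 → write 5

0x5C59CE8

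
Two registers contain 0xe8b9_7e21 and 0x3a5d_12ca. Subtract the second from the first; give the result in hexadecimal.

0xae5c6b57

Subtract column by column in base 16:
  1-a → 7 (borrow)
  2-c-1 → 5 (borrow)
  e-2-1 → b
  7-1 → 6
  9-d → c (borrow)
  b-5-1 → 5
  8-a → e (borrow)
  e-3-1 → a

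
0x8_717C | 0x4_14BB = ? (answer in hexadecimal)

0xC75FF

OR each hex digit independently (no carries):
  8|4=C, 7|1=7, 1|4=5, 7|B=F, C|B=F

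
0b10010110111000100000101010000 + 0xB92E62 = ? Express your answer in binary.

0xB92E62 = 0b101110010010111001100010 in binary.
Add column by column in base 2, right to left:
  0+0 = 0
  0+1 = 1
  0+0 = 0
  0+0 = 0
  1+0 = 1
  0+1 = 1
  1+1 = 0 carry 1
  0+0+1 = 1
  1+0 = 1
  0+1 = 1
  0+1 = 1
  0+1 = 1
  0+0 = 0
  0+1 = 1
  1+0 = 1
  0+0 = 0
  0+1 = 1
  0+0 = 0
  1+0 = 1
  1+1 = 0 carry 1
  1+1+1 = 1 carry 1
  0+1+1 = 0 carry 1
  1+0+1 = 0 carry 1
  1+1+1 = 1 carry 1
  0+0+1 = 1
  1+0 = 1
  0+0 = 0
  0+0 = 0
  1+0 = 1

0b10011100101010110111110110010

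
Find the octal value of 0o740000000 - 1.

0o737777777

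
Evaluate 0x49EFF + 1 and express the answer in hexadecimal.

0x49F00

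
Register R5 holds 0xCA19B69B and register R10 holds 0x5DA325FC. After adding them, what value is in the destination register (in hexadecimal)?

0x127BCDC97

Add column by column in base 16, right to left:
  B+C = 7 carry 1
  9+F+1 = 9 carry 1
  6+5+1 = C
  B+2 = D
  9+3 = C
  1+A = B
  A+D = 7 carry 1
  C+5+1 = 2 carry 1
  final carry 1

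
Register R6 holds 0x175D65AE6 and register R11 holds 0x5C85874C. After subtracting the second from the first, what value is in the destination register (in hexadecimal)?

0x11950D39A

Subtract column by column in base 16:
  6-C → A (borrow)
  E-4-1 → 9
  A-7 → 3
  5-8 → D (borrow)
  6-5-1 → 0
  D-8 → 5
  5-C → 9 (borrow)
  7-5-1 → 1
  1-0 → 1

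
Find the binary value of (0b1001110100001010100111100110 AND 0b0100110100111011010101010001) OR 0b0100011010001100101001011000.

0b100111110001110101101011000

0b1001110100001010100111100110 AND 0b0100110100111011010101010001 = 0b0000110100001010000101000000.
Then OR with 0b0100011010001100101001011000.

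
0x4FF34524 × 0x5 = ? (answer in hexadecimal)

Multiply each base-16 digit by 5, carrying:
  4×5 = 20 → write 4 carry 1
  2×5+1 = 11 → write B
  5×5 = 25 → write 9 carry 1
  4×5+1 = 21 → write 5 carry 1
  3×5+1 = 16 → write 0 carry 1
  F×5+1 = 76 → write C carry 4
  F×5+4 = 79 → write F carry 4
  4×5+4 = 24 → write 8 carry 1
  remaining carry: 1

0x18FC059B4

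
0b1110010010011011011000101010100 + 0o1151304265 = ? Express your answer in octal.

0o17374635011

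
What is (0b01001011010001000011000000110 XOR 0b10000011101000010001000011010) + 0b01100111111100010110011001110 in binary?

0b100110000110101101000011101010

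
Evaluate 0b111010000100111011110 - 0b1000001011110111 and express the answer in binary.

Subtract column by column in base 2:
  0-1 → 1 (borrow)
  1-1-1 → 1 (borrow)
  1-1-1 → 1 (borrow)
  1-0-1 → 0
  1-1 → 0
  0-1 → 1 (borrow)
  1-1-1 → 1 (borrow)
  1-1-1 → 1 (borrow)
  1-0-1 → 0
  0-1 → 1 (borrow)
  0-0-1 → 1 (borrow)
  1-0-1 → 0
  0-0 → 0
  0-0 → 0
  0-0 → 0
  0-1 → 1 (borrow)
  1-0-1 → 0
  0-0 → 0
  1-0 → 1
  1-0 → 1
  1-0 → 1

0b111001000011011100111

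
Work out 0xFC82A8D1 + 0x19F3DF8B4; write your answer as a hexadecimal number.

0x29BC0A185

Add column by column in base 16, right to left:
  1+4 = 5
  D+B = 8 carry 1
  8+8+1 = 1 carry 1
  A+F+1 = A carry 1
  2+D+1 = 0 carry 1
  8+3+1 = C
  C+F = B carry 1
  F+9+1 = 9 carry 1
  0+1+1 = 2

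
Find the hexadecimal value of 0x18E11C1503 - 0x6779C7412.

0x12697FA0F1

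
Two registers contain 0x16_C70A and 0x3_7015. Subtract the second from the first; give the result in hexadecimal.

0x1356F5

Subtract column by column in base 16:
  A-5 → 5
  0-1 → F (borrow)
  7-0-1 → 6
  C-7 → 5
  6-3 → 3
  1-0 → 1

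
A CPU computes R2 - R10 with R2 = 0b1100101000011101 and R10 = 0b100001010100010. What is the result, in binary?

Subtract column by column in base 2:
  1-0 → 1
  0-1 → 1 (borrow)
  1-0-1 → 0
  1-0 → 1
  1-0 → 1
  0-1 → 1 (borrow)
  0-0-1 → 1 (borrow)
  0-1-1 → 0 (borrow)
  0-0-1 → 1 (borrow)
  1-1-1 → 1 (borrow)
  0-0-1 → 1 (borrow)
  1-0-1 → 0
  0-0 → 0
  0-0 → 0
  1-1 → 0
  1-0 → 1

0b1000011101111011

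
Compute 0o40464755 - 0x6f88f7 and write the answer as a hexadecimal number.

0o40464755 = 0x8269ed in hexadecimal.
Subtract column by column in base 16:
  d-7 → 6
  e-f → f (borrow)
  9-8-1 → 0
  6-8 → e (borrow)
  2-f-1 → 2 (borrow)
  8-6-1 → 1

0x12e0f6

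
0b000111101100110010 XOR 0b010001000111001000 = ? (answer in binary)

XOR bit by bit (1 where the bits differ):
  000111101100110010
^ 010001000111001000
= 010110101011111010

0b010110101011111010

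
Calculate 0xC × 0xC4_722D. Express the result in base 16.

0x9355A1C

Multiply each base-16 digit by 12, carrying:
  D×12 = 156 → write C carry 9
  2×12+9 = 33 → write 1 carry 2
  2×12+2 = 26 → write A carry 1
  7×12+1 = 85 → write 5 carry 5
  4×12+5 = 53 → write 5 carry 3
  C×12+3 = 147 → write 3 carry 9
  remaining carry: 9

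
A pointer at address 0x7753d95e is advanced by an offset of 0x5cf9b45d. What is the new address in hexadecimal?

Add column by column in base 16, right to left:
  e+d = b carry 1
  5+5+1 = b
  9+4 = d
  d+b = 8 carry 1
  3+9+1 = d
  5+f = 4 carry 1
  7+c+1 = 4 carry 1
  7+5+1 = d

0xd44d8dbb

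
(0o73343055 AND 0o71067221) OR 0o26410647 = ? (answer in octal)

0o77453647

0o73343055 AND 0o71067221 = 0o71043001.
Then OR with 0o26410647.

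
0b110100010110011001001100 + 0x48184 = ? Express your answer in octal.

0o65363720

0b110100010110011001001100 = 0o64263114 in octal.
0x48184 = 0o1100604 in octal.
Add column by column in base 8, right to left:
  4+4 = 0 carry 1
  1+0+1 = 2
  1+6 = 7
  3+0 = 3
  6+0 = 6
  2+1 = 3
  4+1 = 5
  6+0 = 6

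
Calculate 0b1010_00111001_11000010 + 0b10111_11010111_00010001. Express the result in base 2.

0b1000100001000011010011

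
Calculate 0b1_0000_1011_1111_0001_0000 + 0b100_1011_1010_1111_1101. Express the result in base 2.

Add column by column in base 2, right to left:
  0+1 = 1
  0+0 = 0
  0+1 = 1
  0+1 = 1
  1+1 = 0 carry 1
  0+1+1 = 0 carry 1
  0+1+1 = 0 carry 1
  0+1+1 = 0 carry 1
  1+0+1 = 0 carry 1
  1+1+1 = 1 carry 1
  1+0+1 = 0 carry 1
  1+1+1 = 1 carry 1
  1+1+1 = 1 carry 1
  1+1+1 = 1 carry 1
  0+0+1 = 1
  1+1 = 0 carry 1
  0+0+1 = 1
  0+0 = 0
  0+1 = 1
  0+0 = 0
  1+0 = 1

0b101010111101000001101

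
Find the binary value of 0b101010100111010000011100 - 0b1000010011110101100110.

0b100010010011011010110110

Subtract column by column in base 2:
  0-0 → 0
  0-1 → 1 (borrow)
  1-1-1 → 1 (borrow)
  1-0-1 → 0
  1-0 → 1
  0-1 → 1 (borrow)
  0-1-1 → 0 (borrow)
  0-0-1 → 1 (borrow)
  0-1-1 → 0 (borrow)
  0-0-1 → 1 (borrow)
  1-1-1 → 1 (borrow)
  0-1-1 → 0 (borrow)
  1-1-1 → 1 (borrow)
  1-1-1 → 1 (borrow)
  1-0-1 → 0
  0-0 → 0
  0-1 → 1 (borrow)
  1-0-1 → 0
  0-0 → 0
  1-0 → 1
  0-0 → 0
  1-1 → 0
  0-0 → 0
  1-0 → 1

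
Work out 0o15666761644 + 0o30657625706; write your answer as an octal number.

0o46546607552

Add column by column in base 8, right to left:
  4+6 = 2 carry 1
  4+0+1 = 5
  6+7 = 5 carry 1
  1+5+1 = 7
  6+2 = 0 carry 1
  7+6+1 = 6 carry 1
  6+7+1 = 6 carry 1
  6+5+1 = 4 carry 1
  6+6+1 = 5 carry 1
  5+0+1 = 6
  1+3 = 4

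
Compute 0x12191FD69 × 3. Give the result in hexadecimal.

Multiply each base-16 digit by 3, carrying:
  9×3 = 27 → write B carry 1
  6×3+1 = 19 → write 3 carry 1
  D×3+1 = 40 → write 8 carry 2
  F×3+2 = 47 → write F carry 2
  1×3+2 = 5 → write 5
  9×3 = 27 → write B carry 1
  1×3+1 = 4 → write 4
  2×3 = 6 → write 6
  1×3 = 3 → write 3

0x364B5F83B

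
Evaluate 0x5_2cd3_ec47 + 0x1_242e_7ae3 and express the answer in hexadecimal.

Add column by column in base 16, right to left:
  7+3 = a
  4+e = 2 carry 1
  c+a+1 = 7 carry 1
  e+7+1 = 6 carry 1
  3+e+1 = 2 carry 1
  d+2+1 = 0 carry 1
  c+4+1 = 1 carry 1
  2+2+1 = 5
  5+1 = 6

0x65102672a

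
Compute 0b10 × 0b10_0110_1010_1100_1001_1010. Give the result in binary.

Multiply each base-2 digit by 2, carrying:
  0×2 = 0 → write 0
  1×2 = 2 → write 0 carry 1
  0×2+1 = 1 → write 1
  1×2 = 2 → write 0 carry 1
  1×2+1 = 3 → write 1 carry 1
  0×2+1 = 1 → write 1
  0×2 = 0 → write 0
  1×2 = 2 → write 0 carry 1
  0×2+1 = 1 → write 1
  0×2 = 0 → write 0
  1×2 = 2 → write 0 carry 1
  1×2+1 = 3 → write 1 carry 1
  0×2+1 = 1 → write 1
  1×2 = 2 → write 0 carry 1
  0×2+1 = 1 → write 1
  1×2 = 2 → write 0 carry 1
  0×2+1 = 1 → write 1
  1×2 = 2 → write 0 carry 1
  1×2+1 = 3 → write 1 carry 1
  0×2+1 = 1 → write 1
  0×2 = 0 → write 0
  1×2 = 2 → write 0 carry 1
  remaining carry: 1

0b10011010101100100110100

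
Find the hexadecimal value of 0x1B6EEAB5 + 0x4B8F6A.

0x1BBA7A1F

Add column by column in base 16, right to left:
  5+A = F
  B+6 = 1 carry 1
  A+F+1 = A carry 1
  E+8+1 = 7 carry 1
  E+B+1 = A carry 1
  6+4+1 = B
  B+0 = B
  1+0 = 1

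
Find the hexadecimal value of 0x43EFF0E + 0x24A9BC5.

0x6899AD3

Add column by column in base 16, right to left:
  E+5 = 3 carry 1
  0+C+1 = D
  F+B = A carry 1
  F+9+1 = 9 carry 1
  E+A+1 = 9 carry 1
  3+4+1 = 8
  4+2 = 6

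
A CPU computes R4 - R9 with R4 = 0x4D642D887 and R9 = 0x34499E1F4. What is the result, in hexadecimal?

Subtract column by column in base 16:
  7-4 → 3
  8-F → 9 (borrow)
  8-1-1 → 6
  D-E → F (borrow)
  2-9-1 → 8 (borrow)
  4-9-1 → A (borrow)
  6-4-1 → 1
  D-4 → 9
  4-3 → 1

0x191A8F693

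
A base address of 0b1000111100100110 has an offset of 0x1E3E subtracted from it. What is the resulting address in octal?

0o70350

0b1000111100100110 = 0o107446 in octal.
0x1E3E = 0o17076 in octal.
Subtract column by column in base 8:
  6-6 → 0
  4-7 → 5 (borrow)
  4-0-1 → 3
  7-7 → 0
  0-1 → 7 (borrow)
  1-0-1 → 0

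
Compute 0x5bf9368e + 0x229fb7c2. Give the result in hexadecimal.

0x7e98ee50

Add column by column in base 16, right to left:
  e+2 = 0 carry 1
  8+c+1 = 5 carry 1
  6+7+1 = e
  3+b = e
  9+f = 8 carry 1
  f+9+1 = 9 carry 1
  b+2+1 = e
  5+2 = 7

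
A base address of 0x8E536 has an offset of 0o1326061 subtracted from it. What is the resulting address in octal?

0o634405

0x8E536 = 0o2162466 in octal.
Subtract column by column in base 8:
  6-1 → 5
  6-6 → 0
  4-0 → 4
  2-6 → 4 (borrow)
  6-2-1 → 3
  1-3 → 6 (borrow)
  2-1-1 → 0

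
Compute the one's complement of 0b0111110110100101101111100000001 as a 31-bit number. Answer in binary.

Invert each bit: 0111110110100101101111100000001 → 1000001001011010010000011111110.

0b1000001001011010010000011111110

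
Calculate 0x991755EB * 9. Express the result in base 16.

Multiply each base-16 digit by 9, carrying:
  B×9 = 99 → write 3 carry 6
  E×9+6 = 132 → write 4 carry 8
  5×9+8 = 53 → write 5 carry 3
  5×9+3 = 48 → write 0 carry 3
  7×9+3 = 66 → write 2 carry 4
  1×9+4 = 13 → write D
  9×9 = 81 → write 1 carry 5
  9×9+5 = 86 → write 6 carry 5
  remaining carry: 5

0x561D20543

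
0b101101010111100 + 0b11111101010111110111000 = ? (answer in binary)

0b11111110000101001110100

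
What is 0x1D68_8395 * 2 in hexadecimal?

0x3AD1072A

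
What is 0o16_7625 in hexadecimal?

Each octal digit is 3 bits: 1=001 6=110 7=111 6=110 2=010 5=101.
Group the bits into nibbles: 1110 1111 1001 0101 → EF95.

0xEF95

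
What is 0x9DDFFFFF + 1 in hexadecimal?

0x9DE00000

The trailing 5 digits are F (max in base 16), so adding 1 cascades: they roll to 0 and the next digit up increments.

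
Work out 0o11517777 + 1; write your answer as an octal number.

The trailing 4 digits are 7 (max in base 8), so adding 1 cascades: they roll to 0 and the next digit up increments.

0o11520000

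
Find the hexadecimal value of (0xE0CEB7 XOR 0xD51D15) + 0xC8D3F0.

0xFEA792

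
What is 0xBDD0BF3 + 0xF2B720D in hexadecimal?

0x1B087E00

Add column by column in base 16, right to left:
  3+D = 0 carry 1
  F+0+1 = 0 carry 1
  B+2+1 = E
  0+7 = 7
  D+B = 8 carry 1
  D+2+1 = 0 carry 1
  B+F+1 = B carry 1
  final carry 1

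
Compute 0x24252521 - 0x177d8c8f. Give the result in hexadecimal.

0xca79892

Subtract column by column in base 16:
  1-f → 2 (borrow)
  2-8-1 → 9 (borrow)
  5-c-1 → 8 (borrow)
  2-8-1 → 9 (borrow)
  5-d-1 → 7 (borrow)
  2-7-1 → a (borrow)
  4-7-1 → c (borrow)
  2-1-1 → 0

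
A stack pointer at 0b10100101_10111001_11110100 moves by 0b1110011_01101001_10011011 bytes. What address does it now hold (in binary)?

Add column by column in base 2, right to left:
  0+1 = 1
  0+1 = 1
  1+0 = 1
  0+1 = 1
  1+1 = 0 carry 1
  1+0+1 = 0 carry 1
  1+0+1 = 0 carry 1
  1+1+1 = 1 carry 1
  1+1+1 = 1 carry 1
  0+0+1 = 1
  0+0 = 0
  1+1 = 0 carry 1
  1+0+1 = 0 carry 1
  1+1+1 = 1 carry 1
  0+1+1 = 0 carry 1
  1+0+1 = 0 carry 1
  1+1+1 = 1 carry 1
  0+1+1 = 0 carry 1
  1+0+1 = 0 carry 1
  0+0+1 = 1
  0+1 = 1
  1+1 = 0 carry 1
  0+1+1 = 0 carry 1
  1+0+1 = 0 carry 1
  final carry 1

0b1000110010010001110001111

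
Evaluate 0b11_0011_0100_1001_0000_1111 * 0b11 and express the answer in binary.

Multiply each base-2 digit by 3, carrying:
  1×3 = 3 → write 1 carry 1
  1×3+1 = 4 → write 0 carry 2
  1×3+2 = 5 → write 1 carry 2
  1×3+2 = 5 → write 1 carry 2
  0×3+2 = 2 → write 0 carry 1
  0×3+1 = 1 → write 1
  0×3 = 0 → write 0
  0×3 = 0 → write 0
  1×3 = 3 → write 1 carry 1
  0×3+1 = 1 → write 1
  0×3 = 0 → write 0
  1×3 = 3 → write 1 carry 1
  0×3+1 = 1 → write 1
  0×3 = 0 → write 0
  1×3 = 3 → write 1 carry 1
  0×3+1 = 1 → write 1
  1×3 = 3 → write 1 carry 1
  1×3+1 = 4 → write 0 carry 2
  0×3+2 = 2 → write 0 carry 1
  0×3+1 = 1 → write 1
  1×3 = 3 → write 1 carry 1
  1×3+1 = 4 → write 0 carry 2
  remaining carry: 10

0b100110011101101100101101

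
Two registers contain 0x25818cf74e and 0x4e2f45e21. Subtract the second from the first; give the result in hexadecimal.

0x209e98992d

Subtract column by column in base 16:
  e-1 → d
  4-2 → 2
  7-e → 9 (borrow)
  f-5-1 → 9
  c-4 → 8
  8-f → 9 (borrow)
  1-2-1 → e (borrow)
  8-e-1 → 9 (borrow)
  5-4-1 → 0
  2-0 → 2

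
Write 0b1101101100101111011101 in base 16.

0x36cbdd

Group the bits into nibbles: 0011 0110 1100 1011 1101 1101 → 36cbdd.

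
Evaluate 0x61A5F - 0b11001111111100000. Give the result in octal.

0o1075177

0x61A5F = 0o1415137 in octal.
0b11001111111100000 = 0o317740 in octal.
Subtract column by column in base 8:
  7-0 → 7
  3-4 → 7 (borrow)
  1-7-1 → 1 (borrow)
  5-7-1 → 5 (borrow)
  1-1-1 → 7 (borrow)
  4-3-1 → 0
  1-0 → 1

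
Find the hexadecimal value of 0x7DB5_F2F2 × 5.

0x2748DBEBA

Multiply each base-16 digit by 5, carrying:
  2×5 = 10 → write A
  F×5 = 75 → write B carry 4
  2×5+4 = 14 → write E
  F×5 = 75 → write B carry 4
  5×5+4 = 29 → write D carry 1
  B×5+1 = 56 → write 8 carry 3
  D×5+3 = 68 → write 4 carry 4
  7×5+4 = 39 → write 7 carry 2
  remaining carry: 2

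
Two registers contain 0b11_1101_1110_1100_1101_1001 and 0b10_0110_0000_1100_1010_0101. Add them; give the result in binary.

0b11000111111100101111110

Add column by column in base 2, right to left:
  1+1 = 0 carry 1
  0+0+1 = 1
  0+1 = 1
  1+0 = 1
  1+0 = 1
  0+1 = 1
  1+0 = 1
  1+1 = 0 carry 1
  0+0+1 = 1
  0+0 = 0
  1+1 = 0 carry 1
  1+1+1 = 1 carry 1
  0+0+1 = 1
  1+0 = 1
  1+0 = 1
  1+0 = 1
  1+0 = 1
  0+1 = 1
  1+1 = 0 carry 1
  1+0+1 = 0 carry 1
  1+0+1 = 0 carry 1
  1+1+1 = 1 carry 1
  final carry 1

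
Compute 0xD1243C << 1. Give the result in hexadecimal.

0x1A24878

1 bits is not a whole number of base-16 digits; in binary: 110100010010010000111100 << 1 = 1101000100100100001111000.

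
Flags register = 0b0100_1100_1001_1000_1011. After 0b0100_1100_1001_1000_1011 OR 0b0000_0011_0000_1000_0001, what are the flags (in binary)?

0b01001111100110001011

OR bit by bit (1 where either bit is 1):
  01001100100110001011
| 00000011000010000001
= 01001111100110001011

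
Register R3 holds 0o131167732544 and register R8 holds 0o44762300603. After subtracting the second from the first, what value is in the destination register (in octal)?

0o64205431741

Subtract column by column in base 8:
  4-3 → 1
  4-0 → 4
  5-6 → 7 (borrow)
  2-0-1 → 1
  3-0 → 3
  7-3 → 4
  7-2 → 5
  6-6 → 0
  1-7 → 2 (borrow)
  1-4-1 → 4 (borrow)
  3-4-1 → 6 (borrow)
  1-0-1 → 0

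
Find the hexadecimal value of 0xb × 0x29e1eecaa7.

0x1ccb542b52d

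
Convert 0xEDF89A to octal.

Expand each hex digit to 4 bits: E=1110 D=1101 F=1111 8=1000 9=1001 A=1010.
Group the bits in threes: 111 011 011 111 100 010 011 010 → 73374232.

0o73374232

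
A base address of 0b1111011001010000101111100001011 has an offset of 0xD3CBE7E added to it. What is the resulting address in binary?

0b10001000011001010001110110001001

0xD3CBE7E = 0b1101001111001011111001111110 in binary.
Add column by column in base 2, right to left:
  1+0 = 1
  1+1 = 0 carry 1
  0+1+1 = 0 carry 1
  1+1+1 = 1 carry 1
  0+1+1 = 0 carry 1
  0+1+1 = 0 carry 1
  0+1+1 = 0 carry 1
  0+0+1 = 1
  1+0 = 1
  1+1 = 0 carry 1
  1+1+1 = 1 carry 1
  1+1+1 = 1 carry 1
  1+1+1 = 1 carry 1
  0+1+1 = 0 carry 1
  1+0+1 = 0 carry 1
  0+1+1 = 0 carry 1
  0+0+1 = 1
  0+0 = 0
  0+1 = 1
  1+1 = 0 carry 1
  0+1+1 = 0 carry 1
  1+1+1 = 1 carry 1
  0+0+1 = 1
  0+0 = 0
  1+1 = 0 carry 1
  1+0+1 = 0 carry 1
  0+1+1 = 0 carry 1
  1+1+1 = 1 carry 1
  1+0+1 = 0 carry 1
  1+0+1 = 0 carry 1
  1+0+1 = 0 carry 1
  final carry 1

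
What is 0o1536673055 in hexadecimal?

Each octal digit is 3 bits: 1=001 5=101 3=011 6=110 6=110 7=111 3=011 0=000 5=101 5=101.
Group the bits into nibbles: 1101 0111 1011 0111 0110 0010 1101 → d7b762d.

0xd7b762d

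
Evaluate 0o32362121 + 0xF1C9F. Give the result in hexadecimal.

0o32362121 = 0x69E451 in hexadecimal.
Add column by column in base 16, right to left:
  1+F = 0 carry 1
  5+9+1 = F
  4+C = 0 carry 1
  E+1+1 = 0 carry 1
  9+F+1 = 9 carry 1
  6+0+1 = 7

0x7900F0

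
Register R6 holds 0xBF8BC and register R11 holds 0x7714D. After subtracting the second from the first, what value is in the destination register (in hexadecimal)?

0x4876F

Subtract column by column in base 16:
  C-D → F (borrow)
  B-4-1 → 6
  8-1 → 7
  F-7 → 8
  B-7 → 4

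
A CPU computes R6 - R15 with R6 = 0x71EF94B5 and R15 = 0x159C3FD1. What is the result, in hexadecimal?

Subtract column by column in base 16:
  5-1 → 4
  B-D → E (borrow)
  4-F-1 → 4 (borrow)
  9-3-1 → 5
  F-C → 3
  E-9 → 5
  1-5 → C (borrow)
  7-1-1 → 5

0x5C5354E4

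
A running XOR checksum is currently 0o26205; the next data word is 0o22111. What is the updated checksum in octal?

0o04314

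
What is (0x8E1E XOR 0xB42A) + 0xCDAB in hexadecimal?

0x107DF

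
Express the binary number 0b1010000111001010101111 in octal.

0o12071257

Group the bits in threes: 001 010 000 111 001 010 101 111 → 12071257.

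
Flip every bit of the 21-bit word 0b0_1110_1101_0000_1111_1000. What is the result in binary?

0b100010010111100000111

Invert each bit: 011101101000011111000 → 100010010111100000111.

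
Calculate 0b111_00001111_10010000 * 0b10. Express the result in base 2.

0b11100001111100100000

Multiply each base-2 digit by 2, carrying:
  0×2 = 0 → write 0
  0×2 = 0 → write 0
  0×2 = 0 → write 0
  0×2 = 0 → write 0
  1×2 = 2 → write 0 carry 1
  0×2+1 = 1 → write 1
  0×2 = 0 → write 0
  1×2 = 2 → write 0 carry 1
  1×2+1 = 3 → write 1 carry 1
  1×2+1 = 3 → write 1 carry 1
  1×2+1 = 3 → write 1 carry 1
  1×2+1 = 3 → write 1 carry 1
  0×2+1 = 1 → write 1
  0×2 = 0 → write 0
  0×2 = 0 → write 0
  0×2 = 0 → write 0
  1×2 = 2 → write 0 carry 1
  1×2+1 = 3 → write 1 carry 1
  1×2+1 = 3 → write 1 carry 1
  remaining carry: 1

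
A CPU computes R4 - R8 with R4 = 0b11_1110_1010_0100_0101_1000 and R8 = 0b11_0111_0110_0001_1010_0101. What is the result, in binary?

0b1110100001010110011

Subtract column by column in base 2:
  0-1 → 1 (borrow)
  0-0-1 → 1 (borrow)
  0-1-1 → 0 (borrow)
  1-0-1 → 0
  1-0 → 1
  0-1 → 1 (borrow)
  1-0-1 → 0
  0-1 → 1 (borrow)
  0-1-1 → 0 (borrow)
  0-0-1 → 1 (borrow)
  1-0-1 → 0
  0-0 → 0
  0-0 → 0
  1-1 → 0
  0-1 → 1 (borrow)
  1-0-1 → 0
  0-1 → 1 (borrow)
  1-1-1 → 1 (borrow)
  1-1-1 → 1 (borrow)
  1-0-1 → 0
  1-1 → 0
  1-1 → 0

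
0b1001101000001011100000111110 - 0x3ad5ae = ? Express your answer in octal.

0o1131361220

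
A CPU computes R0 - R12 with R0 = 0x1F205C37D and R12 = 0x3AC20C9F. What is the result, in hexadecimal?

0x1B743B6DE

Subtract column by column in base 16:
  D-F → E (borrow)
  7-9-1 → D (borrow)
  3-C-1 → 6 (borrow)
  C-0-1 → B
  5-2 → 3
  0-C → 4 (borrow)
  2-A-1 → 7 (borrow)
  F-3-1 → B
  1-0 → 1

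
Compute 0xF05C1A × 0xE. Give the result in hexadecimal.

0xD25096C

Multiply each base-16 digit by 14, carrying:
  A×14 = 140 → write C carry 8
  1×14+8 = 22 → write 6 carry 1
  C×14+1 = 169 → write 9 carry 10
  5×14+10 = 80 → write 0 carry 5
  0×14+5 = 5 → write 5
  F×14 = 210 → write 2 carry 13
  remaining carry: D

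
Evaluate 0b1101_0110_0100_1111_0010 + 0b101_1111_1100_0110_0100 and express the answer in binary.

0b100110110000101010110

Add column by column in base 2, right to left:
  0+0 = 0
  1+0 = 1
  0+1 = 1
  0+0 = 0
  1+0 = 1
  1+1 = 0 carry 1
  1+1+1 = 1 carry 1
  1+0+1 = 0 carry 1
  0+0+1 = 1
  0+0 = 0
  1+1 = 0 carry 1
  0+1+1 = 0 carry 1
  0+1+1 = 0 carry 1
  1+1+1 = 1 carry 1
  1+1+1 = 1 carry 1
  0+1+1 = 0 carry 1
  1+1+1 = 1 carry 1
  0+0+1 = 1
  1+1 = 0 carry 1
  1+0+1 = 0 carry 1
  final carry 1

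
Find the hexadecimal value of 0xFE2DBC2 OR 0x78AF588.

0xFEAFFCA

OR each hex digit independently (no carries):
  F|7=F, E|8=E, 2|A=A, D|F=F, B|5=F, C|8=C, 2|8=A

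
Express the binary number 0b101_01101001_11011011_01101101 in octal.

Group the bits in threes: 101 011 010 011 101 101 101 101 101 → 532355555.

0o532355555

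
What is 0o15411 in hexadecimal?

Each octal digit is 3 bits: 1=001 5=101 4=100 1=001 1=001.
Group the bits into nibbles: 0001 1011 0000 1001 → 1b09.

0x1b09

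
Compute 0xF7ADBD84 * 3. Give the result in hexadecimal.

Multiply each base-16 digit by 3, carrying:
  4×3 = 12 → write C
  8×3 = 24 → write 8 carry 1
  D×3+1 = 40 → write 8 carry 2
  B×3+2 = 35 → write 3 carry 2
  D×3+2 = 41 → write 9 carry 2
  A×3+2 = 32 → write 0 carry 2
  7×3+2 = 23 → write 7 carry 1
  F×3+1 = 46 → write E carry 2
  remaining carry: 2

0x2E709388C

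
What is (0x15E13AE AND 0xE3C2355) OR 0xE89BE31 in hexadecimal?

0xE9DBF35

0x15E13AE AND 0xE3C2355 = 0x01C0304.
Then OR with 0xE89BE31.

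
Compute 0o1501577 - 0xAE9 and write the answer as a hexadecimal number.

0o1501577 = 0x6837F in hexadecimal.
Subtract column by column in base 16:
  F-9 → 6
  7-E → 9 (borrow)
  3-A-1 → 8 (borrow)
  8-0-1 → 7
  6-0 → 6

0x67896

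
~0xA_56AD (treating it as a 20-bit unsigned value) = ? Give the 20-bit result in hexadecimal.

0x5A952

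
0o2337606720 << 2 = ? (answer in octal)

2 bits is not a whole number of base-8 digits; in binary: 10011011111110000110111010000 << 2 = 1001101111111000011011101000000.

0o11577033500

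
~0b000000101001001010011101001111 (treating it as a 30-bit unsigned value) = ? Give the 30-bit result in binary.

Invert each bit: 000000101001001010011101001111 → 111111010110110101100010110000.

0b111111010110110101100010110000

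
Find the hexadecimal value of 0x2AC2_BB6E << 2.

2 bits is not a whole number of base-16 digits; in binary: 101010110000101011101101101110 << 2 = 10101011000010101110110110111000.

0xAB0AEDB8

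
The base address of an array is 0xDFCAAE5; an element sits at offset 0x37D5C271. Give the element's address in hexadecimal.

Add column by column in base 16, right to left:
  5+1 = 6
  E+7 = 5 carry 1
  A+2+1 = D
  A+C = 6 carry 1
  C+5+1 = 2 carry 1
  F+D+1 = D carry 1
  D+7+1 = 5 carry 1
  0+3+1 = 4

0x45D26D56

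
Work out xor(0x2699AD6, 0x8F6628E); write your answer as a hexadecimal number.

0xA9FF858

XOR each hex digit independently (no carries):
  2^8=A, 6^F=9, 9^6=F, 9^6=F, A^2=8, D^8=5, 6^E=8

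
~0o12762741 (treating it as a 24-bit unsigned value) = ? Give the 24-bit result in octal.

0o65015036

Each oct digit d becomes 7−d:
  1→6, 2→5, 7→0, 6→1, 2→5, 7→0, 4→3, 1→6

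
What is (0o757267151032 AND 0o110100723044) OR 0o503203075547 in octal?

0o757267151032 AND 0o110100723044 = 0o110000101000.
Then OR with 0o503203075547.

0o513203175547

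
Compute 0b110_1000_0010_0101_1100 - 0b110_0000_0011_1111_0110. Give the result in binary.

Subtract column by column in base 2:
  0-0 → 0
  0-1 → 1 (borrow)
  1-1-1 → 1 (borrow)
  1-0-1 → 0
  1-1 → 0
  0-1 → 1 (borrow)
  1-1-1 → 1 (borrow)
  0-1-1 → 0 (borrow)
  0-1-1 → 0 (borrow)
  1-1-1 → 1 (borrow)
  0-0-1 → 1 (borrow)
  0-0-1 → 1 (borrow)
  0-0-1 → 1 (borrow)
  0-0-1 → 1 (borrow)
  0-0-1 → 1 (borrow)
  1-0-1 → 0
  0-0 → 0
  1-1 → 0
  1-1 → 0

0b111111001100110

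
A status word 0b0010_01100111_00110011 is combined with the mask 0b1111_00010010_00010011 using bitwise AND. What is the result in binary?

AND bit by bit (1 only where both bits are 1):
  00100110011100110011
& 11110001001000010011
= 00100000001000010011

0b00100000001000010011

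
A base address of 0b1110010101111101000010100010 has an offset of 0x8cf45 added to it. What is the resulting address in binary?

0x8cf45 = 0b10001100111101000101 in binary.
Add column by column in base 2, right to left:
  0+1 = 1
  1+0 = 1
  0+1 = 1
  0+0 = 0
  0+0 = 0
  1+0 = 1
  0+1 = 1
  1+0 = 1
  0+1 = 1
  0+1 = 1
  0+1 = 1
  0+1 = 1
  1+0 = 1
  0+0 = 0
  1+1 = 0 carry 1
  1+1+1 = 1 carry 1
  1+0+1 = 0 carry 1
  1+0+1 = 0 carry 1
  1+0+1 = 0 carry 1
  0+1+1 = 0 carry 1
  1+0+1 = 0 carry 1
  0+0+1 = 1
  1+0 = 1
  0+0 = 0
  0+0 = 0
  1+0 = 1
  1+0 = 1
  1+0 = 1

0b1110011000001001111111100111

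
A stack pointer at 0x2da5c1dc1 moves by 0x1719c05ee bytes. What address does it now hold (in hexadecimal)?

0x44bf823af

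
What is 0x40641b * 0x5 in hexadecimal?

Multiply each base-16 digit by 5, carrying:
  b×5 = 55 → write 7 carry 3
  1×5+3 = 8 → write 8
  4×5 = 20 → write 4 carry 1
  6×5+1 = 31 → write f carry 1
  0×5+1 = 1 → write 1
  4×5 = 20 → write 4 carry 1
  remaining carry: 1

0x141f487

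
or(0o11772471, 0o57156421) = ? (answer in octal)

0o57776471

OR each oct digit independently (no carries):
  1|5=5, 1|7=7, 7|1=7, 7|5=7, 2|6=6, 4|4=4, 7|2=7, 1|1=1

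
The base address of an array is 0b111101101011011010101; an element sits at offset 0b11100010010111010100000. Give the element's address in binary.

Add column by column in base 2, right to left:
  1+0 = 1
  0+0 = 0
  1+0 = 1
  0+0 = 0
  1+0 = 1
  0+1 = 1
  1+0 = 1
  1+1 = 0 carry 1
  0+0+1 = 1
  1+1 = 0 carry 1
  1+1+1 = 1 carry 1
  0+1+1 = 0 carry 1
  1+0+1 = 0 carry 1
  0+1+1 = 0 carry 1
  1+0+1 = 0 carry 1
  1+0+1 = 0 carry 1
  0+1+1 = 0 carry 1
  1+0+1 = 0 carry 1
  1+0+1 = 0 carry 1
  1+0+1 = 0 carry 1
  1+1+1 = 1 carry 1
  0+1+1 = 0 carry 1
  0+1+1 = 0 carry 1
  final carry 1

0b100100000000010101110101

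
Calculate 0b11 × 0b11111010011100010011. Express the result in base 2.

Multiply each base-2 digit by 3, carrying:
  1×3 = 3 → write 1 carry 1
  1×3+1 = 4 → write 0 carry 2
  0×3+2 = 2 → write 0 carry 1
  0×3+1 = 1 → write 1
  1×3 = 3 → write 1 carry 1
  0×3+1 = 1 → write 1
  0×3 = 0 → write 0
  0×3 = 0 → write 0
  1×3 = 3 → write 1 carry 1
  1×3+1 = 4 → write 0 carry 2
  1×3+2 = 5 → write 1 carry 2
  0×3+2 = 2 → write 0 carry 1
  0×3+1 = 1 → write 1
  1×3 = 3 → write 1 carry 1
  0×3+1 = 1 → write 1
  1×3 = 3 → write 1 carry 1
  1×3+1 = 4 → write 0 carry 2
  1×3+2 = 5 → write 1 carry 2
  1×3+2 = 5 → write 1 carry 2
  1×3+2 = 5 → write 1 carry 2
  remaining carry: 10

0b1011101111010100111001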